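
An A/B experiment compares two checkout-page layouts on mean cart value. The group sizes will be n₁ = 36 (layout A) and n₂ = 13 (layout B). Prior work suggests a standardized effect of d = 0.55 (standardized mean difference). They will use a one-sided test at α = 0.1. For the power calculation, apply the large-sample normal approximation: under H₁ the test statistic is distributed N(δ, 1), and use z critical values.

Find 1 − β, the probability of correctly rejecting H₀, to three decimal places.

Power ≈ 0.662

Noncentrality parameter: δ = d / √(1/n₁ + 1/n₂) = 0.55 / √(1/36 + 1/13) = 1.6998
One-sided α = 0.1 → critical value z_{0.1} = 1.282.
Power = Φ(δ − 1.282) = Φ(0.418) = 0.6621.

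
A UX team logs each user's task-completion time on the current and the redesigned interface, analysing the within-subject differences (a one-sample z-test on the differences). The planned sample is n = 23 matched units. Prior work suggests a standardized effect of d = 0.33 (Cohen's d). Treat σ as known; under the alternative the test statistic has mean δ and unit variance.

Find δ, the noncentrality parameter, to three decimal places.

δ = d·√n = 0.33 × √23 = 1.5826

δ ≈ 1.583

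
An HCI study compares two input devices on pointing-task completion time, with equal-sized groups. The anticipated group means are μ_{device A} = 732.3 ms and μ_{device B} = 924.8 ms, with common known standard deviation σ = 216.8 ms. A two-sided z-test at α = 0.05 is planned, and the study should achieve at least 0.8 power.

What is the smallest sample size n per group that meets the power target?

n = 20 per group

Standardized effect: d = |μ_{device A} − μ_{device B}| / σ = |732.3 − 924.8| / 216.8 = 0.8879
Set Φ(δ − 1.960) = 0.8; then δ − 1.960 = Φ⁻¹(0.8) = 0.842, giving δ = 2.802.
(For δ > 0 the lower-tail rejection region contributes negligibly to power, so the one-term inversion is standard.)
δ = d·√(n/2) ⇒ n = 2(δ/d)² = 2 × (2.802 / 0.8879)² = 19.91.
Round up to the next whole unit.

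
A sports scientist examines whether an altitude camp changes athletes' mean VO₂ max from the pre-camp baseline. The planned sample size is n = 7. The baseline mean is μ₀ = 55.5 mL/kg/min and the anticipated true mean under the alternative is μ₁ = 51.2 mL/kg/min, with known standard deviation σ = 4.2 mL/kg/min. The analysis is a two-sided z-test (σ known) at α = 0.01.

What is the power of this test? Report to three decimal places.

Power ≈ 0.553

Standardized effect: d = |μ₁ − μ₀| / σ = |51.2 − 55.5| / 4.2 = 1.0238
Noncentrality parameter: δ = d·√n = 1.0238 × √7 = 2.7087
Critical value for a two-sided test at α = 0.01: z_{α/2} = 2.576.
Power = Φ(δ − 2.576) + Φ(−δ − 2.576) = Φ(0.133) + Φ(-5.285) = 0.5529 + 0.0000 = 0.5529.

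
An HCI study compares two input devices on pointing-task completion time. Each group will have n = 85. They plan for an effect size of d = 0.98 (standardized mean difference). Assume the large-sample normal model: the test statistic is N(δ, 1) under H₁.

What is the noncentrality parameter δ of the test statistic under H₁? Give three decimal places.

δ = d·√(n/2) = 0.98 × √(85/2) = 6.3888

δ ≈ 6.389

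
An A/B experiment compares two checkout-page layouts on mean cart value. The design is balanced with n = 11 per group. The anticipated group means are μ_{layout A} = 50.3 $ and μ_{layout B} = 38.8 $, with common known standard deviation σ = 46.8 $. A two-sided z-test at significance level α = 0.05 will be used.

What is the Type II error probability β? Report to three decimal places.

Standardized effect: d = |μ_{layout A} − μ_{layout B}| / σ = |50.3 − 38.8| / 46.8 = 0.2457
Noncentrality parameter: δ = d·√(n/2) = 0.2457 × √(11/2) = 0.5763
Critical value for a two-sided test at α = 0.05: z_{α/2} = 1.960.
Power = Φ(δ − 1.960) + Φ(−δ − 1.960) = Φ(-1.384) + Φ(-2.536) = 0.0832 + 0.0056 = 0.0888.
Type II error: β = 1 − power = 1 − 0.0888 = 0.9112.

β ≈ 0.911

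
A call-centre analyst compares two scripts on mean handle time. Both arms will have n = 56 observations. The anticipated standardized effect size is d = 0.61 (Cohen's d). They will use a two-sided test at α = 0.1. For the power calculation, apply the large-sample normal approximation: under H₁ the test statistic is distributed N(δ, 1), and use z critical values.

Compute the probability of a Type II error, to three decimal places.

Noncentrality parameter: δ = d·√(n/2) = 0.61 × √(56/2) = 3.2278
Critical value for a two-sided test at α = 0.1: z_{α/2} = 1.645.
Power = Φ(δ − 1.645) + Φ(−δ − 1.645) = Φ(1.583) + Φ(-4.873) = 0.9433 + 0.0000 = 0.9433.
Type II error: β = 1 − power = 1 − 0.9433 = 0.0567.

β ≈ 0.057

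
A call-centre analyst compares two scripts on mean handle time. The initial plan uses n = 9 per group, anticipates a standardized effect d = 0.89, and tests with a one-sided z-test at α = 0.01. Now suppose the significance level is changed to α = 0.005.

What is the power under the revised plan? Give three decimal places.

Power ≈ 0.246

δ = d·√(n/2) = 0.89 × √(9/2) = 1.8880 (unchanged). New critical value: z_{0.005} = 2.576.
Revised power = Φ(δ − 2.576) = Φ(-0.688) = 0.2458.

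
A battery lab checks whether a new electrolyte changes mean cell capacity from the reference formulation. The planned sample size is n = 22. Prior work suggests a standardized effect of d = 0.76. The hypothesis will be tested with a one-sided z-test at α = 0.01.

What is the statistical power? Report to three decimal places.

Power ≈ 0.892

Noncentrality parameter: δ = d·√n = 0.76 × √22 = 3.5647
Critical value for a one-sided test at α = 0.01: z_α = 2.326.
Power = P(Z > 2.326 − δ) = Φ(1.238) = 0.8922.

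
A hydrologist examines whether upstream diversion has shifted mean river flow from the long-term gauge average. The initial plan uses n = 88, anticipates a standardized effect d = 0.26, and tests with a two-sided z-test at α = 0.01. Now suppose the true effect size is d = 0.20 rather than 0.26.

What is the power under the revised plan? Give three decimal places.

With d = 0.20: δ = d·√n = 0.20 × √88 = 1.8762. Critical value z_{0.005} = 2.576.
Revised power = Φ(δ − 2.576) + Φ(−δ − 2.576) = Φ(-0.700) + Φ(-4.452) = 0.2421 + 0.0000 = 0.2421.

Power ≈ 0.242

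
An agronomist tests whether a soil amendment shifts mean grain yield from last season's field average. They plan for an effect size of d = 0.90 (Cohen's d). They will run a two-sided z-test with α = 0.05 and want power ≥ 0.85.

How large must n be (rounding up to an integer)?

Set Φ(δ − 1.960) = 0.85; then δ − 1.960 = Φ⁻¹(0.85) = 1.036, giving δ = 2.996.
(For δ > 0 the lower-tail rejection region contributes negligibly to power, so the one-term inversion is standard.)
δ = d·√n ⇒ n = (δ/d)² = (2.996 / 0.90)² = 11.08.
Round up to the next whole unit.

n = 12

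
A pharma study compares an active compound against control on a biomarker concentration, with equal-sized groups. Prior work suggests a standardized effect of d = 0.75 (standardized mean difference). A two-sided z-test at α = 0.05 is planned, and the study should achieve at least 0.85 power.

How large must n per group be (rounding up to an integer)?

Set Φ(δ − 1.960) = 0.85; then δ − 1.960 = Φ⁻¹(0.85) = 1.036, giving δ = 2.996.
(For δ > 0 the lower-tail rejection region contributes negligibly to power, so the one-term inversion is standard.)
δ = d·√(n/2) ⇒ n = 2(δ/d)² = 2 × (2.996 / 0.75)² = 31.92.
Rounding up, n = 32 per group.

n = 32 per group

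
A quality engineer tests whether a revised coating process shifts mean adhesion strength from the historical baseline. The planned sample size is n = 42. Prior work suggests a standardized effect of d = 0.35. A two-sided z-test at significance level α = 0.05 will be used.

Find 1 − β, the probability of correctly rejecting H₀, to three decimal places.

Power ≈ 0.621

Noncentrality parameter: λ = d·√n = 0.35 × √42 = 2.2683
Two-sided α = 0.05 → critical value z_{0.025} = 1.960.
Power = Φ(λ − 1.960) + Φ(−λ − 1.960) = Φ(0.308) + Φ(-4.228) = 0.6211 + 0.0000 = 0.6211.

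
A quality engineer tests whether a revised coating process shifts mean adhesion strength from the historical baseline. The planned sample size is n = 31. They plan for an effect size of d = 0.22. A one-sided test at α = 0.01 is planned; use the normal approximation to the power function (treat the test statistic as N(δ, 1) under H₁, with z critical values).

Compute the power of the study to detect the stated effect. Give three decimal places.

Noncentrality parameter: δ = d·√n = 0.22 × √31 = 1.2249
Critical value for a one-sided test at α = 0.01: z_α = 2.326.
Power = P(Z > 2.326 − δ) = Φ(-1.101) = 0.1354.

Power ≈ 0.135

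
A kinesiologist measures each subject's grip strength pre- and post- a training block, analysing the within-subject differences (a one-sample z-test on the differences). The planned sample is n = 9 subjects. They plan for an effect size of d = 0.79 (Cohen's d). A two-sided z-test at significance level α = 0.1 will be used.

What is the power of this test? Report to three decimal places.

Power ≈ 0.766

Noncentrality parameter: δ = d·√n = 0.79 × √9 = 2.3700
Critical value for a two-sided test at α = 0.1: z_{α/2} = 1.645.
Power = Φ(δ − 1.645) + Φ(−δ − 1.645) = Φ(0.725) + Φ(-4.015) = 0.7658 + 0.0000 = 0.7658.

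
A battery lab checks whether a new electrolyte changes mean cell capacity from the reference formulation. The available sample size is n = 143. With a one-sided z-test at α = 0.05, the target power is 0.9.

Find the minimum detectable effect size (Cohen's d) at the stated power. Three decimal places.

d ≈ 0.245

Required noncentrality: δ = z_{0.05} + z_{0.10} = 1.645 + 1.282 = 2.926.
δ = d·√n ⇒ d = δ/√n = 2.926/√143 = 0.2447.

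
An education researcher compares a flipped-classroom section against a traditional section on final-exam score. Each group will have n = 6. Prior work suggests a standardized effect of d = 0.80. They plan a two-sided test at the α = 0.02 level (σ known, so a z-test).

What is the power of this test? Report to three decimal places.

Noncentrality parameter: λ = d·√(n/2) = 0.80 × √(6/2) = 1.3856
Two-sided α = 0.02 → critical value z_{0.01} = 2.326.
Power = Φ(λ − 2.326) + Φ(−λ − 2.326) = Φ(-0.941) + Φ(-3.712) = 0.1734 + 0.0001 = 0.1735.

Power ≈ 0.174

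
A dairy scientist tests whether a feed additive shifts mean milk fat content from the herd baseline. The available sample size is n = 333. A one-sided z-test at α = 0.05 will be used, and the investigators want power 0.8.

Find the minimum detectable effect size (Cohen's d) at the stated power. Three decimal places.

Need Φ(δ − 1.645) = 0.8, so δ = 1.645 + 0.842 = 2.486.
δ = d·√n ⇒ d = δ/√n = 2.486/√333 = 0.1363.

d ≈ 0.136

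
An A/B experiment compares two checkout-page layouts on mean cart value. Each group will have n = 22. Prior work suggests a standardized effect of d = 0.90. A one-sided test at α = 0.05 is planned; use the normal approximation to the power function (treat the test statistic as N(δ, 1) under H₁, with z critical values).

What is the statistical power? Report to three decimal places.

Noncentrality parameter: δ = d·√(n/2) = 0.90 × √(22/2) = 2.9850
Critical value for a one-sided test at α = 0.05: z_α = 1.645.
Power = P(Z > 1.645 − δ) = Φ(1.340) = 0.9099.

Power ≈ 0.910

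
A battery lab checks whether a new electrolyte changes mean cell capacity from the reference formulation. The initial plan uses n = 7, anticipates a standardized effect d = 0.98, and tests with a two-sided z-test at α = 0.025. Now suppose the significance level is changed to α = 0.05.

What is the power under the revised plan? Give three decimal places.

Power ≈ 0.737

δ = d·√n = 0.98 × √7 = 2.5928 (unchanged). New critical value: z_{0.025} = 1.960.
Revised power = Φ(δ − 1.960) + Φ(−δ − 1.960) = Φ(0.633) + Φ(-4.553) = 0.7366 + 0.0000 = 0.7366.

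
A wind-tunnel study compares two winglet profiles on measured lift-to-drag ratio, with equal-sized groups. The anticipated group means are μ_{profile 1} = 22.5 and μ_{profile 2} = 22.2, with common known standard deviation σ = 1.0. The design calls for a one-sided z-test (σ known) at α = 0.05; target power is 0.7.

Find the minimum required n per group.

n = 105 per group

Standardized effect: d = |μ_{profile 1} − μ_{profile 2}| / σ = |22.5 − 22.2| / 1.0 = 0.3000
For power 0.7 need Φ(δ − z_{0.05}) = 0.7, so δ = z_{0.05} + z_{0.30} = 1.645 + 0.524 = 2.169.
δ = d·√(n/2) ⇒ n = 2(δ/d)² = 2 × (2.169 / 0.3000)² = 104.57.
Rounding up, n = 105 per group.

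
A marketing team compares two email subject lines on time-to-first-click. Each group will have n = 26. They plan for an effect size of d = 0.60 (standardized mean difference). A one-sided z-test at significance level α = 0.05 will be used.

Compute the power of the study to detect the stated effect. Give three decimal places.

Noncentrality parameter: δ = d·√(n/2) = 0.60 × √(26/2) = 2.1633
One-sided α = 0.05 → critical value z_{0.05} = 1.645.
Power = P(Z > 1.645 − δ) = Φ(0.518) = 0.6979.

Power ≈ 0.698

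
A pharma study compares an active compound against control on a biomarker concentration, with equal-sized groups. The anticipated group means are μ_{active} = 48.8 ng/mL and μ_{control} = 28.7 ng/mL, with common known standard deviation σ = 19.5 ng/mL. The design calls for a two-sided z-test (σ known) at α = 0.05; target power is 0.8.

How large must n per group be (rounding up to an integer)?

Standardized effect: d = |μ_{active} − μ_{control}| / σ = |48.8 − 28.7| / 19.5 = 1.0308
For power 0.8 need Φ(δ − z_{0.025}) = 0.8, so δ = z_{0.025} + z_{0.20} = 1.960 + 0.842 = 2.802.
(Ignoring the negligible lower-tail rejection probability gives the usual closed-form inversion.)
δ = d·√(n/2) ⇒ n = 2(δ/d)² = 2 × (2.802 / 1.0308)² = 14.77.
Rounding up, n = 15 per group.

n = 15 per group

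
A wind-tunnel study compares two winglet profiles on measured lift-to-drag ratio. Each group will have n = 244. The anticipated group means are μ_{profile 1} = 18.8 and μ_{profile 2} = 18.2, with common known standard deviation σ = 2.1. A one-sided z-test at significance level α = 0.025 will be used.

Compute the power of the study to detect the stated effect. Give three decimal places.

Power ≈ 0.884

Standardized effect: d = |μ_{profile 1} − μ_{profile 2}| / σ = |18.8 − 18.2| / 2.1 = 0.2857
Noncentrality parameter: δ = d·√(n/2) = 0.2857 × √(244/2) = 3.1558
One-sided α = 0.025 → critical value z_{0.025} = 1.960.
Power = P(Z > 1.960 − δ) = Φ(1.196) = 0.8841.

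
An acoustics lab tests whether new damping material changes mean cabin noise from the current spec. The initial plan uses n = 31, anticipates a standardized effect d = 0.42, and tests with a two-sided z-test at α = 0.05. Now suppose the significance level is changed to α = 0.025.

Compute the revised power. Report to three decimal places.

δ = d·√n = 0.42 × √31 = 2.3385 (unchanged). New critical value: z_{0.0125} = 2.241.
Revised power = Φ(δ − 2.241) + Φ(−δ − 2.241) = Φ(0.097) + Φ(-4.580) = 0.5387 + 0.0000 = 0.5387.

Power ≈ 0.539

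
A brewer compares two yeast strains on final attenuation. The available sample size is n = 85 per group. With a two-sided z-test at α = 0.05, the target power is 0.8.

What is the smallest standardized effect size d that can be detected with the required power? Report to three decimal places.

Need Φ(δ − 1.960) = 0.8, so δ = 1.960 + 0.842 = 2.802.
(The second rejection-region term Φ(−δ − z_{α/2}) is negligible and dropped.)
δ = d·√(n/2) ⇒ d = δ/√(n/2) = 2.802/√(85/2) = 0.4297.

d ≈ 0.430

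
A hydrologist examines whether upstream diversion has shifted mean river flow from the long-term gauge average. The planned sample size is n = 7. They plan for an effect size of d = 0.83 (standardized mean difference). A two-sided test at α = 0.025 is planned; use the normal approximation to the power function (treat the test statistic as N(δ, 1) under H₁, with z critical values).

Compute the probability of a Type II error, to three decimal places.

Noncentrality parameter: δ = d·√n = 0.83 × √7 = 2.1960
Two-sided α = 0.025 → critical value z_{0.0125} = 2.241.
Power = Φ(δ − 2.241) + Φ(−δ − 2.241) = Φ(-0.045) + Φ(-4.437) = 0.4819 + 0.0000 = 0.4819.
Type II error: β = 1 − power = 1 − 0.4819 = 0.5181.

β ≈ 0.518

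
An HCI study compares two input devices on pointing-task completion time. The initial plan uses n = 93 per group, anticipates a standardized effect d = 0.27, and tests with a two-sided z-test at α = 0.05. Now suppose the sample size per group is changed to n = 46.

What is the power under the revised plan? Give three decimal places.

With n = 46 per group: δ = d·√(n/2) = 0.27 × √(46/2) = 1.2949. Critical value z_{0.025} = 1.960.
Revised power = Φ(δ − 1.960) + Φ(−δ − 1.960) = Φ(-0.665) + Φ(-3.255) = 0.2530 + 0.0006 = 0.2536.

Power ≈ 0.254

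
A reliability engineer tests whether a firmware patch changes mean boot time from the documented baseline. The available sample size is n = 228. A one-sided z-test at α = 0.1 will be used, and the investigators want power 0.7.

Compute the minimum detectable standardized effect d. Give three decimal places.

d ≈ 0.120

Need Φ(δ − 1.282) = 0.7, so δ = 1.282 + 0.524 = 1.806.
δ = d·√n ⇒ d = δ/√n = 1.806/√228 = 0.1196.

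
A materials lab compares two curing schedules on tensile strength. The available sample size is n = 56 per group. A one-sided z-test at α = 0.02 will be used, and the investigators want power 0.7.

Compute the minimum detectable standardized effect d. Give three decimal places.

d ≈ 0.487

Need Φ(δ − 2.054) = 0.7, so δ = 2.054 + 0.524 = 2.578.
δ = d·√(n/2) ⇒ d = δ/√(n/2) = 2.578/√(56/2) = 0.4872.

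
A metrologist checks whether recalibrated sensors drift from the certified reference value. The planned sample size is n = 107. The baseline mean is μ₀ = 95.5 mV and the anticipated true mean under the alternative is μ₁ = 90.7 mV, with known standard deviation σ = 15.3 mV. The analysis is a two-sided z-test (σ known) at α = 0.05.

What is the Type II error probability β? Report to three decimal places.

β ≈ 0.099

Standardized effect: d = |μ₁ − μ₀| / σ = |90.7 − 95.5| / 15.3 = 0.3137
Noncentrality parameter: δ = d·√n = 0.3137 × √107 = 3.2452
Two-sided α = 0.05 → critical value z_{0.025} = 1.960.
Power = Φ(δ − 1.960) + Φ(−δ − 1.960) = Φ(1.285) + Φ(-5.205) = 0.9006 + 0.0000 = 0.9006.
Type II error: β = 1 − power = 1 − 0.9006 = 0.0994.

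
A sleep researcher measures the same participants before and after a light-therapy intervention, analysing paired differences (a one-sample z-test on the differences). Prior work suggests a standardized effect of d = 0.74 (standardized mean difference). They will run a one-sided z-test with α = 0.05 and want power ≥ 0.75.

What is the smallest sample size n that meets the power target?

n = 10

Set Φ(δ − 1.645) = 0.75; then δ − 1.645 = Φ⁻¹(0.75) = 0.674, giving δ = 2.319.
δ = d·√n ⇒ n = (δ/d)² = (2.319 / 0.74)² = 9.82.
Rounding up, n = 10.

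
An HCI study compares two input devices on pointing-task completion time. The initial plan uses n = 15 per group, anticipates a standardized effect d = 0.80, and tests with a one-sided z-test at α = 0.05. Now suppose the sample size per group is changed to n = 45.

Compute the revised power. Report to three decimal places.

With n = 45 per group: δ = d·√(n/2) = 0.80 × √(45/2) = 3.7947. Critical value z_{0.05} = 1.645.
Revised power = Φ(δ − 1.645) = Φ(2.150) = 0.9842.

Power ≈ 0.984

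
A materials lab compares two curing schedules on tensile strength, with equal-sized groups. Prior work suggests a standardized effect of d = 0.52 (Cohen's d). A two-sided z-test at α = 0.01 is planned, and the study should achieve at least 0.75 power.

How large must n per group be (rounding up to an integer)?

n = 79 per group

For power 0.75 need Φ(δ − z_{0.005}) = 0.75, so δ = z_{0.005} + z_{0.25} = 2.576 + 0.674 = 3.250.
(Ignoring the negligible lower-tail rejection probability gives the usual closed-form inversion.)
δ = d·√(n/2) ⇒ n = 2(δ/d)² = 2 × (3.250 / 0.52)² = 78.14.
Rounding up, n = 79 per group.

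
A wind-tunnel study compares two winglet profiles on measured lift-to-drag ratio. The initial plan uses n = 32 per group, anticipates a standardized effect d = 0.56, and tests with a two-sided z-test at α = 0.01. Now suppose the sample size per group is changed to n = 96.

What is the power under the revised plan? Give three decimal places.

Power ≈ 0.904

With n = 96 per group: δ = d·√(n/2) = 0.56 × √(96/2) = 3.8798. Critical value z_{0.005} = 2.576.
Revised power = Φ(δ − 2.576) + Φ(−δ − 2.576) = Φ(1.304) + Φ(-6.456) = 0.9039 + 0.0000 = 0.9039.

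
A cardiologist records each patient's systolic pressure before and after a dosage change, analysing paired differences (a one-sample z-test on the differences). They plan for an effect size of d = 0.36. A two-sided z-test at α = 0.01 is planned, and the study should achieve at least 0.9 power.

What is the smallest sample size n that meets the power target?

Set Φ(δ − 2.576) = 0.9; then δ − 2.576 = Φ⁻¹(0.9) = 1.282, giving δ = 3.857.
(Ignoring the negligible lower-tail rejection probability gives the usual closed-form inversion.)
δ = d·√n ⇒ n = (δ/d)² = (3.857 / 0.36)² = 114.81.
Rounding up, n = 115.

n = 115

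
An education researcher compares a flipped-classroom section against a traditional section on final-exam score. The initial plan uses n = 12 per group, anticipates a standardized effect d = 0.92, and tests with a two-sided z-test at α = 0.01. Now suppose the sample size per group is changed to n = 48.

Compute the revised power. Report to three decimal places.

With n = 48 per group: δ = d·√(n/2) = 0.92 × √(48/2) = 4.5071. Critical value z_{0.005} = 2.576.
Revised power = Φ(δ − 2.576) + Φ(−δ − 2.576) = Φ(1.931) + Φ(-7.083) = 0.9733 + 0.0000 = 0.9733.

Power ≈ 0.973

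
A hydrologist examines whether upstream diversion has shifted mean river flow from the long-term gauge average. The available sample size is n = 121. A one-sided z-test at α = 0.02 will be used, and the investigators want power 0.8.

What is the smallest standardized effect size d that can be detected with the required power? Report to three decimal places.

d ≈ 0.263

Required noncentrality: δ = z_{0.02} + z_{0.20} = 2.054 + 0.842 = 2.895.
δ = d·√n ⇒ d = δ/√n = 2.895/√121 = 0.2632.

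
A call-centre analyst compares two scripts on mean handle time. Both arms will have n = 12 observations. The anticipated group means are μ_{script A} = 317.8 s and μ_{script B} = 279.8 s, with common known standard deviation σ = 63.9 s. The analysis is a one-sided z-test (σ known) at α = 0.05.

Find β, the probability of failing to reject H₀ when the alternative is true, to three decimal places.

β ≈ 0.575

Standardized effect: d = |μ_{script A} − μ_{script B}| / σ = |317.8 − 279.8| / 63.9 = 0.5947
Noncentrality parameter: δ = d·√(n/2) = 0.5947 × √(12/2) = 1.4567
Critical value for a one-sided test at α = 0.05: z_α = 1.645.
Power = P(Z > 1.645 − δ) = Φ(-0.188) = 0.4254.
Type II error: β = 1 − power = 1 − 0.4254 = 0.5746.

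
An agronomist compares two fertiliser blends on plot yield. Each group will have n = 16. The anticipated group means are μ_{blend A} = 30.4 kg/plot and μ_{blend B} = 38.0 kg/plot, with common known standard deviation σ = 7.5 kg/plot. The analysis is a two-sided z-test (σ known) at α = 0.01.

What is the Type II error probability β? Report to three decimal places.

Standardized effect: d = |μ_{blend A} − μ_{blend B}| / σ = |30.4 − 38.0| / 7.5 = 1.0133
Noncentrality parameter: δ = d·√(n/2) = 1.0133 × √(16/2) = 2.8661
Two-sided α = 0.01 → critical value z_{0.005} = 2.576.
Power = Φ(δ − 2.576) + Φ(−δ − 2.576) = Φ(0.290) + Φ(-5.442) = 0.6142 + 0.0000 = 0.6142.
Type II error: β = 1 − power = 1 − 0.6142 = 0.3858.

β ≈ 0.386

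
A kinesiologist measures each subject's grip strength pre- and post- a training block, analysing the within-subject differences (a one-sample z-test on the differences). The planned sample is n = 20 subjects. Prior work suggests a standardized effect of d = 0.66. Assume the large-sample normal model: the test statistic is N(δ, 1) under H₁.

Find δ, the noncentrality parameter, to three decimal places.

δ ≈ 2.952

The noncentrality parameter scales effect size by the design's sample-size factor: δ = d·√n = 0.66 × √20 = 2.9516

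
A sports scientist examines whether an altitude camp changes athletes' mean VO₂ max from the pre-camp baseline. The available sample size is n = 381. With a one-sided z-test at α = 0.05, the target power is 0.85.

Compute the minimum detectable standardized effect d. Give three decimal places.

Required noncentrality: δ = z_{0.05} + z_{0.15} = 1.645 + 1.036 = 2.681.
δ = d·√n ⇒ d = δ/√n = 2.681/√381 = 0.1374.

d ≈ 0.137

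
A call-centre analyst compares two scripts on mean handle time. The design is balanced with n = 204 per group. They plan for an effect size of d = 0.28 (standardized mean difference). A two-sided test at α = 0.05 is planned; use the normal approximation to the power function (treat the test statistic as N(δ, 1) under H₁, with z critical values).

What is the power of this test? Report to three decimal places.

Noncentrality parameter: δ = d·√(n/2) = 0.28 × √(204/2) = 2.8279
Two-sided α = 0.05 → critical value z_{0.025} = 1.960.
Power = Φ(δ − 1.960) + Φ(−δ − 1.960) = Φ(0.868) + Φ(-4.788) = 0.8073 + 0.0000 = 0.8073.

Power ≈ 0.807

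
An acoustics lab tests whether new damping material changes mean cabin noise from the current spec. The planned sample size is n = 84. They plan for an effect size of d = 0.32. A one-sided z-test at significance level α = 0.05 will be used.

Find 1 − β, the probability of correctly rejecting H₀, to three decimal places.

Power ≈ 0.901

Noncentrality parameter: δ = d·√n = 0.32 × √84 = 2.9328
Critical value for a one-sided test at α = 0.05: z_α = 1.645.
Power = P(Z > 1.645 − δ) = Φ(1.288) = 0.9011.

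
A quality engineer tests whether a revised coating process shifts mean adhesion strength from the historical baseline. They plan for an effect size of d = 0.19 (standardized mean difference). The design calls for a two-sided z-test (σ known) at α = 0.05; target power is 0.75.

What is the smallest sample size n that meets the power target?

For power 0.75 need Φ(δ − z_{0.025}) = 0.75, so δ = z_{0.025} + z_{0.25} = 1.960 + 0.674 = 2.634.
(For δ > 0 the lower-tail rejection region contributes negligibly to power, so the one-term inversion is standard.)
δ = d·√n ⇒ n = (δ/d)² = (2.634 / 0.19)² = 192.25.
Round up to the next whole unit.

n = 193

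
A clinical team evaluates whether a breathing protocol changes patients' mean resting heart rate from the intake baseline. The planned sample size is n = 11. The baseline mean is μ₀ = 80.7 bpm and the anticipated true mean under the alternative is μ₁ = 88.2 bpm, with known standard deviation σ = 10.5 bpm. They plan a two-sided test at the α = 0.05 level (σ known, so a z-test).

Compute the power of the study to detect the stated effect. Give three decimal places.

Power ≈ 0.659

Standardized effect: d = |μ₁ − μ₀| / σ = |88.2 − 80.7| / 10.5 = 0.7143
Noncentrality parameter: δ = d·√n = 0.7143 × √11 = 2.3690
Two-sided α = 0.05 → critical value z_{0.025} = 1.960.
Power = Φ(δ − 1.960) + Φ(−δ − 1.960) = Φ(0.409) + Φ(-4.329) = 0.6587 + 0.0000 = 0.6588.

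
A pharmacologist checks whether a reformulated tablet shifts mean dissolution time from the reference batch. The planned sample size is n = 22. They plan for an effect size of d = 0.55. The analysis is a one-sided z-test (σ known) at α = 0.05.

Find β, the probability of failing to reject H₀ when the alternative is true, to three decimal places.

β ≈ 0.175

Noncentrality parameter: δ = d·√n = 0.55 × √22 = 2.5797
Critical value for a one-sided test at α = 0.05: z_α = 1.645.
Power = Φ(δ − 1.645) = Φ(0.935) = 0.8251.
Type II error: β = 1 − power = 1 − 0.8251 = 0.1749.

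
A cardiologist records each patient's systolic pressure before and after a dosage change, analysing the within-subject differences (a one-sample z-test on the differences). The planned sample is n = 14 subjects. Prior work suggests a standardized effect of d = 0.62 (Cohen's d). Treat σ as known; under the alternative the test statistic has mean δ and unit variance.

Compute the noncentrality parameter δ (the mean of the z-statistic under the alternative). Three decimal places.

δ = d·√n = 0.62 × √14 = 2.3198

δ ≈ 2.320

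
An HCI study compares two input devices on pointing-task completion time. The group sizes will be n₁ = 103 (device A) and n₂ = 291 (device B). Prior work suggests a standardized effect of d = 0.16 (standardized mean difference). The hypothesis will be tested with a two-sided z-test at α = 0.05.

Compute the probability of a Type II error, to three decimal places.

β ≈ 0.713

Noncentrality parameter: δ = d / √(1/n₁ + 1/n₂) = 0.16 / √(1/103 + 1/291) = 1.3955
Critical value for a two-sided test at α = 0.05: z_{α/2} = 1.960.
Power = Φ(δ − 1.960) + Φ(−δ − 1.960) = Φ(-0.564) + Φ(-3.355) = 0.2862 + 0.0004 = 0.2866.
Type II error: β = 1 − power = 1 − 0.2866 = 0.7134.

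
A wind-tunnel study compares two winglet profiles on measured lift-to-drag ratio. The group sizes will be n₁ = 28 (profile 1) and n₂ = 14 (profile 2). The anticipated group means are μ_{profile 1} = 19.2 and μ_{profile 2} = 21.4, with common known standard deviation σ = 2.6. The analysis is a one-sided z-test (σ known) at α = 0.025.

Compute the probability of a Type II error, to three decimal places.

β ≈ 0.266

Standardized effect: d = |μ_{profile 1} − μ_{profile 2}| / σ = |19.2 − 21.4| / 2.6 = 0.8462
Noncentrality parameter: δ = d / √(1/n₁ + 1/n₂) = 0.8462 / √(1/28 + 1/14) = 2.5850
Critical value for a one-sided test at α = 0.025: z_α = 1.960.
Power = Φ(δ − 1.960) = Φ(0.625) = 0.7340.
Type II error: β = 1 − power = 1 − 0.7340 = 0.2660.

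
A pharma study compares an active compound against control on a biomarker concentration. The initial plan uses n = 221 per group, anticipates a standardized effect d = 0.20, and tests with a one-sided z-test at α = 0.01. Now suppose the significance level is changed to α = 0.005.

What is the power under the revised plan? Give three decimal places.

Power ≈ 0.318

δ = d·√(n/2) = 0.20 × √(221/2) = 2.1024 (unchanged). New critical value: z_{0.005} = 2.576.
Revised power = P(Z > 2.576 − δ) = Φ(-0.473) = 0.3179.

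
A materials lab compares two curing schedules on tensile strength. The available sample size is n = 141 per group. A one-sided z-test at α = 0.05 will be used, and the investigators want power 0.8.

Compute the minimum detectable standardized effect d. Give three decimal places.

Required noncentrality: δ = z_{0.05} + z_{0.20} = 1.645 + 0.842 = 2.486.
δ = d·√(n/2) ⇒ d = δ/√(n/2) = 2.486/√(141/2) = 0.2961.

d ≈ 0.296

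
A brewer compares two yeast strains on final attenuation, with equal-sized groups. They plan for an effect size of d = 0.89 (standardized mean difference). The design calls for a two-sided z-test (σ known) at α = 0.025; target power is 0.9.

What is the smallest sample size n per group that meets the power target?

For power 0.9 need Φ(δ − z_{0.0125}) = 0.9, so δ = z_{0.0125} + z_{0.10} = 2.241 + 1.282 = 3.523.
(For δ > 0 the lower-tail rejection region contributes negligibly to power, so the one-term inversion is standard.)
δ = d·√(n/2) ⇒ n = 2(δ/d)² = 2 × (3.523 / 0.89)² = 31.34.
Rounding up, n = 32 per group.

n = 32 per group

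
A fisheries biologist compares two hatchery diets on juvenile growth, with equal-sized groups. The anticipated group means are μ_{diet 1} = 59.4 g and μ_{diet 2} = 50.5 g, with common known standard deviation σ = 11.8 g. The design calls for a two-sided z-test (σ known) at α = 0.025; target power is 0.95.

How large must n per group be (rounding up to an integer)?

Standardized effect: d = |μ_{diet 1} − μ_{diet 2}| / σ = |59.4 − 50.5| / 11.8 = 0.7542
Set Φ(δ − 2.241) = 0.95; then δ − 2.241 = Φ⁻¹(0.95) = 1.645, giving δ = 3.886.
(For δ > 0 the lower-tail rejection region contributes negligibly to power, so the one-term inversion is standard.)
δ = d·√(n/2) ⇒ n = 2(δ/d)² = 2 × (3.886 / 0.7542)² = 53.10.
Rounding up, n = 54 per group.

n = 54 per group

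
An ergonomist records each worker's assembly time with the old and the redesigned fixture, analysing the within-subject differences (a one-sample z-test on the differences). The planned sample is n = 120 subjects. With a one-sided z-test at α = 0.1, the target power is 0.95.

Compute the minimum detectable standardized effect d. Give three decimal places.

d ≈ 0.267

Need Φ(δ − 1.282) = 0.95, so δ = 1.282 + 1.645 = 2.926.
δ = d·√n ⇒ d = δ/√n = 2.926/√120 = 0.2671.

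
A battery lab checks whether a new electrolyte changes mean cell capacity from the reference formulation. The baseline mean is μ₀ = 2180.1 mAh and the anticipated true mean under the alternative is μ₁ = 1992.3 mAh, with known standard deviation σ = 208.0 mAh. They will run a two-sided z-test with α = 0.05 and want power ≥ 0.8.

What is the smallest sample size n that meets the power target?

n = 10

Standardized effect: d = |μ₁ − μ₀| / σ = |1992.3 − 2180.1| / 208.0 = 0.9029
For power 0.8 need Φ(δ − z_{0.025}) = 0.8, so δ = z_{0.025} + z_{0.20} = 1.960 + 0.842 = 2.802.
(Ignoring the negligible lower-tail rejection probability gives the usual closed-form inversion.)
δ = d·√n ⇒ n = (δ/d)² = (2.802 / 0.9029)² = 9.63.
Round up to the next whole unit.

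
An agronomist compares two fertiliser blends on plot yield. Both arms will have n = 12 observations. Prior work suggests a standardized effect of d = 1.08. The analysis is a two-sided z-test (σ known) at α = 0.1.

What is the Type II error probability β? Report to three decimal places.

β ≈ 0.159

Noncentrality parameter: λ = d·√(n/2) = 1.08 × √(12/2) = 2.6454
Critical value for a two-sided test at α = 0.1: z_{α/2} = 1.645.
Power = Φ(λ − 1.645) + Φ(−λ − 1.645) = Φ(1.001) + Φ(-4.290) = 0.8415 + 0.0000 = 0.8415.
Type II error: β = 1 − power = 1 − 0.8415 = 0.1585.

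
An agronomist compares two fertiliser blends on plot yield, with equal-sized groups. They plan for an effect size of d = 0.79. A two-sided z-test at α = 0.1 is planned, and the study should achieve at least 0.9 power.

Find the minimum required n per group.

n = 28 per group

For power 0.9 need Φ(δ − z_{0.05}) = 0.9, so δ = z_{0.05} + z_{0.10} = 1.645 + 1.282 = 2.926.
(For δ > 0 the lower-tail rejection region contributes negligibly to power, so the one-term inversion is standard.)
δ = d·√(n/2) ⇒ n = 2(δ/d)² = 2 × (2.926 / 0.79)² = 27.44.
Rounding up, n = 28 per group.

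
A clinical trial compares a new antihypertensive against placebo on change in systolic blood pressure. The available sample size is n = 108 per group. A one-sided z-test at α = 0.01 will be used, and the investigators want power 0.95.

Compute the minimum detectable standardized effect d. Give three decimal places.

Required noncentrality: δ = z_{0.01} + z_{0.05} = 2.326 + 1.645 = 3.971.
δ = d·√(n/2) ⇒ d = δ/√(n/2) = 3.971/√(108/2) = 0.5404.

d ≈ 0.540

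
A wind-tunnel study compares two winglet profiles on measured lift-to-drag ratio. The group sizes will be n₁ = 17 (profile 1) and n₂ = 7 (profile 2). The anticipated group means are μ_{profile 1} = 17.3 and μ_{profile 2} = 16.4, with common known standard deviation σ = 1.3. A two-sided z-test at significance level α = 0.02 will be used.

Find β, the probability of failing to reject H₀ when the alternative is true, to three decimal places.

Standardized effect: d = |μ_{profile 1} − μ_{profile 2}| / σ = |17.3 − 16.4| / 1.3 = 0.6923
Noncentrality parameter: δ = d / √(1/n₁ + 1/n₂) = 0.6923 / √(1/17 + 1/7) = 1.5416
Critical value for a two-sided test at α = 0.02: z_{α/2} = 2.326.
Power = Φ(δ − 2.326) + Φ(−δ − 2.326) = Φ(-0.785) + Φ(-3.868) = 0.2163 + 0.0001 = 0.2164.
Type II error: β = 1 − power = 1 − 0.2164 = 0.7836.

β ≈ 0.784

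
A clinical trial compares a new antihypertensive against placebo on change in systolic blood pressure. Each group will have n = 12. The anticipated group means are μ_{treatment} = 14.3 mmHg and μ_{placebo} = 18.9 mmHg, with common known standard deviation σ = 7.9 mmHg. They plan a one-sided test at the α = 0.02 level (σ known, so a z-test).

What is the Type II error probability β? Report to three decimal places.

Standardized effect: d = |μ_{treatment} − μ_{placebo}| / σ = |14.3 − 18.9| / 7.9 = 0.5823
Noncentrality parameter: δ = d·√(n/2) = 0.5823 × √(12/2) = 1.4263
One-sided α = 0.02 → critical value z_{0.02} = 2.054.
Power = P(Z > 2.054 − δ) = Φ(-0.627) = 0.2652.
Type II error: β = 1 − power = 1 − 0.2652 = 0.7348.

β ≈ 0.735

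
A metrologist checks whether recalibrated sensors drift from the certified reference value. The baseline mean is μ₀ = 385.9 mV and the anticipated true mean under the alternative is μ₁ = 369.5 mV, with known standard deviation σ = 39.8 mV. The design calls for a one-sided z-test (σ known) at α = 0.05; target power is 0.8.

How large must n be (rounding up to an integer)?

n = 37

Standardized effect: d = |μ₁ − μ₀| / σ = |369.5 − 385.9| / 39.8 = 0.4121
Set Φ(δ − 1.645) = 0.8; then δ − 1.645 = Φ⁻¹(0.8) = 0.842, giving δ = 2.486.
δ = d·√n ⇒ n = (δ/d)² = (2.486 / 0.4121)² = 36.41.
Rounding up, n = 37.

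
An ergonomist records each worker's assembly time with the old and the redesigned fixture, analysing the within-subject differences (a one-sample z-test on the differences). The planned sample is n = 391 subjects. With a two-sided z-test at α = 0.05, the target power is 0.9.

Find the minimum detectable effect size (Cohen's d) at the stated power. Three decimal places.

Need Φ(δ − 1.960) = 0.9, so δ = 1.960 + 1.282 = 3.242.
(Lower-tail contribution to power is negligible for δ > 0.)
δ = d·√n ⇒ d = δ/√n = 3.242/√391 = 0.1639.

d ≈ 0.164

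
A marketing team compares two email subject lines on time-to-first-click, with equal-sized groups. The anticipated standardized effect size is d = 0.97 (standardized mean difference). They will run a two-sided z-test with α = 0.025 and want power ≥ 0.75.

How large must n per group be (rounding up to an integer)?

n = 19 per group

For power 0.75 need Φ(δ − z_{0.0125}) = 0.75, so δ = z_{0.0125} + z_{0.25} = 2.241 + 0.674 = 2.916.
(Ignoring the negligible lower-tail rejection probability gives the usual closed-form inversion.)
δ = d·√(n/2) ⇒ n = 2(δ/d)² = 2 × (2.916 / 0.97)² = 18.07.
Rounding up, n = 19 per group.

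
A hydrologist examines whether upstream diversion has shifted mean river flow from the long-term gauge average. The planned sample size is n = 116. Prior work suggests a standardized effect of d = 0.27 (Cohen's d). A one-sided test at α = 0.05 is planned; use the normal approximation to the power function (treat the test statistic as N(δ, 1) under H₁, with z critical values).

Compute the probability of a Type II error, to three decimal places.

β ≈ 0.103

Noncentrality parameter: δ = d·√n = 0.27 × √116 = 2.9080
Critical value for a one-sided test at α = 0.05: z_α = 1.645.
Power = P(Z > 1.645 − δ) = Φ(1.263) = 0.8967.
Type II error: β = 1 − power = 1 − 0.8967 = 0.1033.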